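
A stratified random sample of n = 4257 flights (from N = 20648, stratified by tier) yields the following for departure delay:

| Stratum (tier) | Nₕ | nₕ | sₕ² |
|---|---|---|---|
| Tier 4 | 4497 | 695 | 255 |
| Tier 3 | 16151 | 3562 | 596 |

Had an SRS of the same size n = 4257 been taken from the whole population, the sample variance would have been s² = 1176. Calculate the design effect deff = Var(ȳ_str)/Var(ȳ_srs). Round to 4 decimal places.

0.4310

Var(ȳ_str) = Σ Wₕ²(1−fₕ)sₕ²/nₕ with Wₕ = Nₕ/20648:
  Tier 4: (4497/20648)²·(1−695/4497)·255/695 = 0.014714123
  Tier 3: (16151/20648)²·(1−3562/16151)·596/3562 = 0.079797082
  → Var(ȳ_str) = 0.094511205.
Var(ȳ_srs) = (1 − 4257/20648)·1176/4257 = 0.21929621.
deff = 0.094511205 / 0.21929621 = 0.4310.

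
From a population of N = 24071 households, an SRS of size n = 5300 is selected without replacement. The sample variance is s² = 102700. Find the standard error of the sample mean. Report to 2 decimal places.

3.89

Under SRS without replacement, Var(ȳ) = (1 − f)·s²/n with f = n/N = 5300/24071 = 0.22018196.
Var(ȳ) = (1 − 0.22018196)·102700/5300 = 0.77981804·19.377358 = 15.110814.
SE(ȳ) = √(15.110814) = 3.89.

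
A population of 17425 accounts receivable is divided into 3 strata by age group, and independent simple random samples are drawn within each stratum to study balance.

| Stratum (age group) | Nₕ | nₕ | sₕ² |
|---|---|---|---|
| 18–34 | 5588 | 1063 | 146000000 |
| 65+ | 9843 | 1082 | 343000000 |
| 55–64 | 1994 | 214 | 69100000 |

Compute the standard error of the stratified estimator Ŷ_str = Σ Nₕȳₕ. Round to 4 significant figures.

Var(Ŷ_str) = Σₕ Nₕ²(1 − fₕ)sₕ²/nₕ.
18–34: 5588²·(1 − 1063/5588)·146000000/1063 = 3.4729183 × 10^12.
65+: 9843²·(1 − 1082/9843)·343000000/1082 = 2.7336822 × 10^13.
55–64: 1994²·(1 − 214/1994)·69100000/214 = 1.1460655 × 10^12.
Sum = 3.1955806 × 10^13.
SE = √(3.1955806 × 10^13) = 5.653 × 10^6.

5.653 × 10^6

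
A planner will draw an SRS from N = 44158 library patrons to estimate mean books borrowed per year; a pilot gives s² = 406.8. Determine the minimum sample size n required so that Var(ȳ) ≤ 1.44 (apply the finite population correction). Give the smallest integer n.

Without fpc, n₀ = s²/D = 406.8/1.44 = 282.5000.
With fpc, (1 − n/N)·s²/n ≤ D requires n ≥ n₀/(1 + n₀/N) = 282.5000/(1 + 282.5000/44158) = 280.7042.
Rounding up, n = 281.

281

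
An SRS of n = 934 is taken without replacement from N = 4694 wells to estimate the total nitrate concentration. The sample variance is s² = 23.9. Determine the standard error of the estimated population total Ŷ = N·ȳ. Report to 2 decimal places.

Var(Ŷ) = N²·Var(ȳ) = N²·(1 − n/N)·s²/n.
f = 934/4694 = 0.19897742; Var(ȳ) = 0.80102258·23.9/934 = 0.020497259.
Var(Ŷ) = 4694² · 0.020497259 = 451629.14.
SE(Ŷ) = √(451629.14) = 672.03.

672.03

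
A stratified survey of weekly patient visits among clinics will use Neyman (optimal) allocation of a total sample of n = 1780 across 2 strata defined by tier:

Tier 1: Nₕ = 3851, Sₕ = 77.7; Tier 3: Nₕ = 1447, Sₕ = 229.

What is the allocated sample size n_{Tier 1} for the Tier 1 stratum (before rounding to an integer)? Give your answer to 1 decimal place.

844.6

Neyman allocation: nₕ = n·NₕSₕ / Σⱼ NⱼSⱼ.
Σ NⱼSⱼ = 3851·77.7 + 1447·229 = 630585.7.
n_{Tier 1} = 1780·3851·77.7 / 630585.7 = 844.6.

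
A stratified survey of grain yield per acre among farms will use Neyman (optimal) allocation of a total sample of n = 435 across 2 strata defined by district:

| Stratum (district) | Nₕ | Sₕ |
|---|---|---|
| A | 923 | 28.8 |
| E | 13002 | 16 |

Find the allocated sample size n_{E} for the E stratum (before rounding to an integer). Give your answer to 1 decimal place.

385.7

Neyman allocation: nₕ = n·NₕSₕ / Σⱼ NⱼSⱼ.
Σ NⱼSⱼ = 923·28.8 + 13002·16 = 234614.4.
n_{E} = 435·13002·16 / 234614.4 = 385.7.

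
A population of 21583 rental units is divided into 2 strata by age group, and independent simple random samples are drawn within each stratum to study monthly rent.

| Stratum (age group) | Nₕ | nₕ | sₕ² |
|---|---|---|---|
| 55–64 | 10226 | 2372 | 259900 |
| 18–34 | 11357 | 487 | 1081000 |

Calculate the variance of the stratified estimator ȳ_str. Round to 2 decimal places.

607.15

Var(ȳ_str) = Σₕ Wₕ²(1 − fₕ)sₕ²/nₕ with Wₕ = Nₕ/N, N = 21583.
55–64: Wₕ = 0.47379882; term = 0.47379882²·(1 − 0.23195775)·259900/2372 = 18.891422.
18–34: Wₕ = 0.52620118; term = 0.52620118²·(1 − 0.04288104)·1081000/487 = 588.25589.
Sum = 607.14731.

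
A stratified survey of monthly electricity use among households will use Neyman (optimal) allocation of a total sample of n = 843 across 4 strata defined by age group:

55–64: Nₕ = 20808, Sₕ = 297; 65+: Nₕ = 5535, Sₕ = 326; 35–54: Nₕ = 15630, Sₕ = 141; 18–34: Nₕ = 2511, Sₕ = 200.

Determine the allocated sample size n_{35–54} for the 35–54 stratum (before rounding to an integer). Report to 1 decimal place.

Neyman allocation: nₕ = n·NₕSₕ / Σⱼ NⱼSⱼ.
Σ NⱼSⱼ = 20808·297 + 5535·326 + 15630·141 + 2511·200 = 1.0690416 × 10^7.
n_{35–54} = 843·15630·141 / (1.0690416 × 10^7) = 173.8.

173.8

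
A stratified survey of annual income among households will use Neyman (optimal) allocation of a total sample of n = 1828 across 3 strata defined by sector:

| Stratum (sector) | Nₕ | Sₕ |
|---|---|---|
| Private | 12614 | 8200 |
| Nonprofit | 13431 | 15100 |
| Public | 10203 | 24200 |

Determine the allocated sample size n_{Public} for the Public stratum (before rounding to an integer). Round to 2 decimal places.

Neyman allocation: nₕ = n·NₕSₕ / Σⱼ NⱼSⱼ.
Σ NⱼSⱼ = 12614·8200 + 13431·15100 + 10203·24200 = 5.531555 × 10^8.
n_{Public} = 1828·10203·24200 / (5.531555 × 10^8) = 815.97.

815.97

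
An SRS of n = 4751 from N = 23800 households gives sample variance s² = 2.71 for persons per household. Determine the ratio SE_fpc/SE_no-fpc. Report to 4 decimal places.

0.8946

f = n/N = 4751/23800 = 0.19962185.
SE_no-fpc = √(s²/n) = 0.023883179; SE_fpc = √((1−f)s²/n) = 0.021366813.
Ratio = √(1−f) = 0.89463856.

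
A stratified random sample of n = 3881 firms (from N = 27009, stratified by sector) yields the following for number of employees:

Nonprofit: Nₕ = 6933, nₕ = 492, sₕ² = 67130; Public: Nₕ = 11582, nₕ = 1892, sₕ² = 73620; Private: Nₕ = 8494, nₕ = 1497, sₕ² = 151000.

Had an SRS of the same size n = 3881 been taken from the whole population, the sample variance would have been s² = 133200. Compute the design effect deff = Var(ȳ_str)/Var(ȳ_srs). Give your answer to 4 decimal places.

0.7675

Var(ȳ_str) = Σ Wₕ²(1−fₕ)sₕ²/nₕ with Wₕ = Nₕ/27009:
  Nonprofit: (6933/27009)²·(1−492/6933)·67130/492 = 8.3523567
  Public: (11582/27009)²·(1−1892/11582)·73620/1892 = 5.98639
  Private: (8494/27009)²·(1−1497/8494)·151000/1497 = 8.2179268
  → Var(ȳ_str) = 22.556674.
Var(ȳ_srs) = (1 − 3881/27009)·133200/3881 = 29.389362.
deff = 22.556674 / 29.389362 = 0.7675.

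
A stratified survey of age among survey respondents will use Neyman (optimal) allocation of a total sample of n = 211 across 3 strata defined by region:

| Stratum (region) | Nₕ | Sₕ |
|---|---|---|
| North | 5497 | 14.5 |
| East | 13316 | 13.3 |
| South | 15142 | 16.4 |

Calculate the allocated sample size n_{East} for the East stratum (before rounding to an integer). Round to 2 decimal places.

Neyman allocation: nₕ = n·NₕSₕ / Σⱼ NⱼSⱼ.
Σ NⱼSⱼ = 5497·14.5 + 13316·13.3 + 15142·16.4 = 505138.1.
n_{East} = 211·13316·13.3 / 505138.1 = 73.98.

73.98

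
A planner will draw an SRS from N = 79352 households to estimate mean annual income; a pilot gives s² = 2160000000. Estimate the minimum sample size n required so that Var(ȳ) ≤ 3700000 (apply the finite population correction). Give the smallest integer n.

Without fpc, n₀ = s²/D = 2160000000/3700000 = 583.7838.
With fpc, (1 − n/N)·s²/n ≤ D requires n ≥ n₀/(1 + n₀/N) = 583.7838/(1 + 583.7838/79352) = 579.5203.
Rounding up, n = 580.

580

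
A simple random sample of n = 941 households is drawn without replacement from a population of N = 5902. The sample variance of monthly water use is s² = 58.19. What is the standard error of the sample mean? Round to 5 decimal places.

Under SRS without replacement, Var(ȳ) = (1 − f)·s²/n with f = n/N = 941/5902 = 0.15943748.
Var(ȳ) = (1 − 0.15943748)·58.19/941 = 0.84056252·0.06183847 = 0.0519791.
SE(ȳ) = √(0.0519791) = 0.22799.

0.22799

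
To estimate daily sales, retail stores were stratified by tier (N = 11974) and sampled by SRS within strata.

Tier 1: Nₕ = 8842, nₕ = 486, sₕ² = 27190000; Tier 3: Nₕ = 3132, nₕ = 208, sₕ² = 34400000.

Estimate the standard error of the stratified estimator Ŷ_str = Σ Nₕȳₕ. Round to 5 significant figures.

Var(Ŷ_str) = Σₕ Nₕ²(1 − fₕ)sₕ²/nₕ.
Tier 1: 8842²·(1 − 486/8842)·27190000/486 = 4.1335375 × 10^12.
Tier 3: 3132²·(1 − 208/3132)·34400000/208 = 1.514587 × 10^12.
Sum = 5.6481245 × 10^12.
SE = √(5.6481245 × 10^12) = 2.3766 × 10^6.

2.3766 × 10^6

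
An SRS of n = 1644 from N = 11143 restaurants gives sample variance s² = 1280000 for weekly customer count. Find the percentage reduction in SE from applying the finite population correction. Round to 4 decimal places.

f = n/N = 1644/11143 = 0.14753657.
SE_no-fpc = √(s²/n) = 27.903204; SE_fpc = √((1−f)s²/n) = 25.762734.
Ratio = √(1−f) = 0.92328946. Reduction = 100·(1 − 0.92328946) = 7.6711%.

7.6711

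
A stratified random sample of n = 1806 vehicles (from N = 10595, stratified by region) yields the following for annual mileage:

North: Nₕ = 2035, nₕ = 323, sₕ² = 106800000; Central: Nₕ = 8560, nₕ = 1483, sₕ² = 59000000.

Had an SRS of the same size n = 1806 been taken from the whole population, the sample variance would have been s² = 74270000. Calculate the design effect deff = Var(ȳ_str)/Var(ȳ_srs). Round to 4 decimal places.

0.9302

Var(ȳ_str) = Σ Wₕ²(1−fₕ)sₕ²/nₕ with Wₕ = Nₕ/10595:
  North: (2035/10595)²·(1−323/2035)·106800000/323 = 10262.07
  Central: (8560/10595)²·(1−1483/8560)·59000000/1483 = 21469.993
  → Var(ȳ_str) = 31732.063.
Var(ȳ_srs) = (1 − 1806/10595)·74270000/1806 = 34114.121.
deff = 31732.063 / 34114.121 = 0.9302.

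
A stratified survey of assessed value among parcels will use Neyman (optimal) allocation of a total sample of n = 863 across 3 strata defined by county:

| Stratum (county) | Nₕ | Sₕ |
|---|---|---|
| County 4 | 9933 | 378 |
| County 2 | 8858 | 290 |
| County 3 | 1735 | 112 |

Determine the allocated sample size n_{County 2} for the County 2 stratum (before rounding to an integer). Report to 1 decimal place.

Neyman allocation: nₕ = n·NₕSₕ / Σⱼ NⱼSⱼ.
Σ NⱼSⱼ = 9933·378 + 8858·290 + 1735·112 = 6.517814 × 10^6.
n_{County 2} = 863·8858·290 / (6.517814 × 10^6) = 340.1.

340.1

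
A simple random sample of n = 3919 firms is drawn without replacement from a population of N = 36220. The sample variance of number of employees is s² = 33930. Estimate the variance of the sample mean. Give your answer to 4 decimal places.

Under SRS without replacement, Var(ȳ) = (1 − f)·s²/n with f = n/N = 3919/36220 = 0.10819989.
Var(ȳ) = (1 − 0.10819989)·33930/3919 = 0.89180011·8.6578209 = 7.7210456.

7.7210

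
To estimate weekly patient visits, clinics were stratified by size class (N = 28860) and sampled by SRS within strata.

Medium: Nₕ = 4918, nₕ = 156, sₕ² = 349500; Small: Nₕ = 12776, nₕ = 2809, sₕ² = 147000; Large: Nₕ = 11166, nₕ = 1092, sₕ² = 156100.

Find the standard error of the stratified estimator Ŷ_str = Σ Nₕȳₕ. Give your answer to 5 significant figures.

274250

Var(Ŷ_str) = Σₕ Nₕ²(1 − fₕ)sₕ²/nₕ.
Medium: 4918²·(1 − 156/4918)·349500/156 = 5.2468723 × 10^10.
Small: 12776²·(1 − 2809/12776)·147000/2809 = 6.6638461 × 10^9.
Large: 11166²·(1 − 1092/11166)·156100/1092 = 1.607977 × 10^10.
Sum = 7.5212339 × 10^10.
SE = √(7.5212339 × 10^10) = 274250.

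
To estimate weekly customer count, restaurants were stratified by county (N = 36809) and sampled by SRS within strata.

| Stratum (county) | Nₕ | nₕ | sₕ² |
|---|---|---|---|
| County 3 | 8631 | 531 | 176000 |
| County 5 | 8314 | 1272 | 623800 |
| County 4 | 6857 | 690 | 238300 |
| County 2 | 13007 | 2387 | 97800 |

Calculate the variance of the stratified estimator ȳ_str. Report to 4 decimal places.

Var(ȳ_str) = Σₕ Wₕ²(1 − fₕ)sₕ²/nₕ with Wₕ = Nₕ/N, N = 36809.
County 3: Wₕ = 0.23448070; term = 0.23448070²·(1 − 0.06152242)·176000/531 = 17.102368.
County 5: Wₕ = 0.22586867; term = 0.22586867²·(1 − 0.15299495)·623800/1272 = 21.191235.
County 4: Wₕ = 0.18628596; term = 0.18628596²·(1 − 0.10062710)·238300/690 = 10.778914.
County 2: Wₕ = 0.35336467; term = 0.35336467²·(1 − 0.18351657)·97800/2387 = 4.1771498.
Sum = 53.249667.

53.2497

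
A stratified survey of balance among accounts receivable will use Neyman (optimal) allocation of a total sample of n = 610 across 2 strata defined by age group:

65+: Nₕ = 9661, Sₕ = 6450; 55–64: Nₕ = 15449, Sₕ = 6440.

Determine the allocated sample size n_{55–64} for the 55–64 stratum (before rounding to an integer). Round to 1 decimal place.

375.1

Neyman allocation: nₕ = n·NₕSₕ / Σⱼ NⱼSⱼ.
Σ NⱼSⱼ = 9661·6450 + 15449·6440 = 1.6180501 × 10^8.
n_{55–64} = 610·15449·6440 / (1.6180501 × 10^8) = 375.1.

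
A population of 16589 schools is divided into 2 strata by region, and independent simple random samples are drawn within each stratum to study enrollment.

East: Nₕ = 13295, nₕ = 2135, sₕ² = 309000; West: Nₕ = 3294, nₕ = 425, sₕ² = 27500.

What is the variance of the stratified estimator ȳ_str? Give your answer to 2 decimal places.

80.25

Var(ȳ_str) = Σₕ Wₕ²(1 − fₕ)sₕ²/nₕ with Wₕ = Nₕ/N, N = 16589.
East: Wₕ = 0.80143469; term = 0.80143469²·(1 − 0.16058669)·309000/2135 = 78.031997.
West: Wₕ = 0.19856531; term = 0.19856531²·(1 − 0.12902247)·27500/425 = 2.2220688.
Sum = 80.254066.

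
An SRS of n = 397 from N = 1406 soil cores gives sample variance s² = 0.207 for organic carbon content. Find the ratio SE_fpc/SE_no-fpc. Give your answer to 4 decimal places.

0.8471

f = n/N = 397/1406 = 0.28236131.
SE_no-fpc = √(s²/n) = 0.022834417; SE_fpc = √((1−f)s²/n) = 0.019343847.
Ratio = √(1−f) = 0.84713558.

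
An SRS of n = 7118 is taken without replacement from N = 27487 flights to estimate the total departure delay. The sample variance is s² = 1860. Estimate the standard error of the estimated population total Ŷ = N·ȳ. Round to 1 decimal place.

12095.6

Var(Ŷ) = N²·Var(ȳ) = N²·(1 − n/N)·s²/n.
f = 7118/27487 = 0.25895878; Var(ȳ) = 0.74104122·1860/7118 = 0.193641.
Var(Ŷ) = 27487² · 0.193641 = 1.4630259 × 10^8.
SE(Ŷ) = √(1.4630259 × 10^8) = 12095.6.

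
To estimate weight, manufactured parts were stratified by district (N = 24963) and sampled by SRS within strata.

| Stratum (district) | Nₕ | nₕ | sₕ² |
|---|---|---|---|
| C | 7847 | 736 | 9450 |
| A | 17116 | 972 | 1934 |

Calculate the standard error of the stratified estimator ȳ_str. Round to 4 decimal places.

1.4255

Var(ȳ_str) = Σₕ Wₕ²(1 − fₕ)sₕ²/nₕ with Wₕ = Nₕ/N, N = 24963.
C: Wₕ = 0.31434523; term = 0.31434523²·(1 − 0.09379381)·9450/736 = 1.1497271.
A: Wₕ = 0.68565477; term = 0.68565477²·(1 − 0.05678897)·1934/972 = 0.8822874.
Sum = 2.0320145.
SE = √(2.0320145) = 1.4255.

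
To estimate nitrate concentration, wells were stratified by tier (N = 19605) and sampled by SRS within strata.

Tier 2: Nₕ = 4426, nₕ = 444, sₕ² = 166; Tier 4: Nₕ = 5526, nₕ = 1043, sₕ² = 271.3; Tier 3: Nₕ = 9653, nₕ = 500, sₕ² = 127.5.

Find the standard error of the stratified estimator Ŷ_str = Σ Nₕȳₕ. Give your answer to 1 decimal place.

Var(Ŷ_str) = Σₕ Nₕ²(1 − fₕ)sₕ²/nₕ.
Tier 2: 4426²·(1 − 444/4426)·166/444 = 6.5892773 × 10^6.
Tier 4: 5526²·(1 − 1043/5526)·271.3/1043 = 6.4438453 × 10^6.
Tier 3: 9653²·(1 − 500/9653)·127.5/500 = 2.2530247 × 10^7.
Sum = 3.556337 × 10^7.
SE = √(3.556337 × 10^7) = 5963.5.

5963.5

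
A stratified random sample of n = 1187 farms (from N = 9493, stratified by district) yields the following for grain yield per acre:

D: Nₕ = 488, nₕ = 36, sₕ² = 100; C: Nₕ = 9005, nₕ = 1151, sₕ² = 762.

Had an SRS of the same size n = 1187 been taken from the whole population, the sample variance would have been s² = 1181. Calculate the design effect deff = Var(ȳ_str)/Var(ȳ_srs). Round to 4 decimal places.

0.6047

Var(ȳ_str) = Σ Wₕ²(1−fₕ)sₕ²/nₕ with Wₕ = Nₕ/9493:
  D: (488/9493)²·(1−36/488)·100/36 = 0.0067990588
  C: (9005/9493)²·(1−1151/9005)·762/1151 = 0.51957387
  → Var(ȳ_str) = 0.52637293.
Var(ȳ_srs) = (1 − 1187/9493)·1181/1187 = 0.87053778.
deff = 0.52637293 / 0.87053778 = 0.6047.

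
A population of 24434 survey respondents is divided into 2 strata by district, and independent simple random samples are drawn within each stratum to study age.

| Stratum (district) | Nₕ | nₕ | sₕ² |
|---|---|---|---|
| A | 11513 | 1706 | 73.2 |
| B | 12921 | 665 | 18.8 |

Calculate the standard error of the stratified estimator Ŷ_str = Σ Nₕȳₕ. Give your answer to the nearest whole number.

3053

Var(Ŷ_str) = Σₕ Nₕ²(1 − fₕ)sₕ²/nₕ.
A: 11513²·(1 − 1706/11513)·73.2/1706 = 4.8445867 × 10^6.
B: 12921²·(1 − 665/12921)·18.8/665 = 4.476938 × 10^6.
Sum = 9.3215247 × 10^6.
SE = √(9.3215247 × 10^6) = 3053.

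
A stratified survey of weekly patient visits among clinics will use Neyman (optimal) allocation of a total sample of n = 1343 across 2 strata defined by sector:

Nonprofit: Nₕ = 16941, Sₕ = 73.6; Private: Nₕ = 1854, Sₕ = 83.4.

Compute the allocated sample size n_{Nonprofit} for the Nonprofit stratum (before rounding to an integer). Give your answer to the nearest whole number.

1195

Neyman allocation: nₕ = n·NₕSₕ / Σⱼ NⱼSⱼ.
Σ NⱼSⱼ = 16941·73.6 + 1854·83.4 = 1.4014812 × 10^6.
n_{Nonprofit} = 1343·16941·73.6 / (1.4014812 × 10^6) = 1195.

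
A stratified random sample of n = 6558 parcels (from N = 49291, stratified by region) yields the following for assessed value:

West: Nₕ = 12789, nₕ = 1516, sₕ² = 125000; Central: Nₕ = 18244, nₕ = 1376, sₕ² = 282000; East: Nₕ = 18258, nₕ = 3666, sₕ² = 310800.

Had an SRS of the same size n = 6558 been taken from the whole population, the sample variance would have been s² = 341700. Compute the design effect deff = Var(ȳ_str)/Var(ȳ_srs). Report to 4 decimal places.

Var(ȳ_str) = Σ Wₕ²(1−fₕ)sₕ²/nₕ with Wₕ = Nₕ/49291:
  West: (12789/49291)²·(1−1516/12789)·125000/1516 = 4.8927345
  Central: (18244/49291)²·(1−1376/18244)·282000/1376 = 25.958469
  East: (18258/49291)²·(1−3666/18258)·310800/3666 = 9.2965394
  → Var(ȳ_str) = 40.147743.
Var(ȳ_srs) = (1 − 6558/49291)·341700/6558 = 45.172.
deff = 40.147743 / 45.172 = 0.8888.

0.8888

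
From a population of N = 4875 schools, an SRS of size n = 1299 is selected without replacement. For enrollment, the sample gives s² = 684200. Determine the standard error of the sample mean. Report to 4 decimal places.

Under SRS without replacement, Var(ȳ) = (1 − f)·s²/n with f = n/N = 1299/4875 = 0.26646154.
Var(ȳ) = (1 − 0.26646154)·684200/1299 = 0.73353846·526.71286 = 386.36414.
SE(ȳ) = √(386.36414) = 19.6561.

19.6561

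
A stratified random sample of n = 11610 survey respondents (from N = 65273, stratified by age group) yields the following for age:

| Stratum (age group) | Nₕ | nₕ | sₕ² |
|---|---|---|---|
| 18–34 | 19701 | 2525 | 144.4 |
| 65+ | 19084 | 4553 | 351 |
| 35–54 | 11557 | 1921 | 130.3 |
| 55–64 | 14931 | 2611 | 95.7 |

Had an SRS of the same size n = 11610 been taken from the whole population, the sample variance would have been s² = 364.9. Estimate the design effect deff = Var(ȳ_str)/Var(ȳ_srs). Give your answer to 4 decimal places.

0.4998

Var(ȳ_str) = Σ Wₕ²(1−fₕ)sₕ²/nₕ with Wₕ = Nₕ/65273:
  18–34: (19701/65273)²·(1−2525/19701)·144.4/2525 = 0.0045420192
  65+: (19084/65273)²·(1−4553/19084)·351/4553 = 0.0050177293
  35–54: (11557/65273)²·(1−1921/11557)·130.3/1921 = 0.0017729309
  55–64: (14931/65273)²·(1−2611/14931)·95.7/2611 = 0.0015824774
  → Var(ȳ_str) = 0.012915157.
Var(ȳ_srs) = (1 − 11610/65273)·364.9/11610 = 0.025839435.
deff = 0.012915157 / 0.025839435 = 0.4998.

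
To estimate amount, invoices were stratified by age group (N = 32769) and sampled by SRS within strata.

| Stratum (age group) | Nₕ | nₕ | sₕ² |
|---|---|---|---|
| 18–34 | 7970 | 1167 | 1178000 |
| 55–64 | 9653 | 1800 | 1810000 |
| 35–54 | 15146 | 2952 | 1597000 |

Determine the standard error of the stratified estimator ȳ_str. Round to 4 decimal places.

Var(ȳ_str) = Σₕ Wₕ²(1 − fₕ)sₕ²/nₕ with Wₕ = Nₕ/N, N = 32769.
18–34: Wₕ = 0.24321768; term = 0.24321768²·(1 − 0.14642409)·1178000/1167 = 50.969087.
55–64: Wₕ = 0.29457719; term = 0.29457719²·(1 − 0.18647053)·1810000/1800 = 70.9868.
35–54: Wₕ = 0.46220513; term = 0.46220513²·(1 − 0.19490294)·1597000/2952 = 93.047847.
Sum = 215.00373.
SE = √(215.00373) = 14.6630.

14.6630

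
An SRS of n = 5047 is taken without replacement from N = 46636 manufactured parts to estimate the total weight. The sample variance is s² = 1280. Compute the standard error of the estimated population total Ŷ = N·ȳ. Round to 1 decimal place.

Var(Ŷ) = N²·Var(ȳ) = N²·(1 − n/N)·s²/n.
f = 5047/46636 = 0.10822112; Var(ȳ) = 0.89177888·1280/5047 = 0.2261694.
Var(Ŷ) = 46636² · 0.2261694 = 4.9189956 × 10^8.
SE(Ŷ) = √(4.9189956 × 10^8) = 22178.8.

22178.8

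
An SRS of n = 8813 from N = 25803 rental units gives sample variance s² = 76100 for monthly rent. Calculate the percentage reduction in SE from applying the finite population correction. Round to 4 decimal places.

f = n/N = 8813/25803 = 0.34154943.
SE_no-fpc = √(s²/n) = 2.9385321; SE_fpc = √((1−f)s²/n) = 2.3844709.
Ratio = √(1−f) = 0.81144967. Reduction = 100·(1 − 0.81144967) = 18.8550%.

18.8550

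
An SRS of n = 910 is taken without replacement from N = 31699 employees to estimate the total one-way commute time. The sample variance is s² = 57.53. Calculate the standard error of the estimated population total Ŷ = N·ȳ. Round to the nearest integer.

Var(Ŷ) = N²·Var(ȳ) = N²·(1 − n/N)·s²/n.
f = 910/31699 = 0.02870753; Var(ȳ) = 0.97129247·57.53/910 = 0.061404896.
Var(Ŷ) = 31699² · 0.061404896 = 6.1701273 × 10^7.
SE(Ŷ) = √(6.1701273 × 10^7) = 7855.

7855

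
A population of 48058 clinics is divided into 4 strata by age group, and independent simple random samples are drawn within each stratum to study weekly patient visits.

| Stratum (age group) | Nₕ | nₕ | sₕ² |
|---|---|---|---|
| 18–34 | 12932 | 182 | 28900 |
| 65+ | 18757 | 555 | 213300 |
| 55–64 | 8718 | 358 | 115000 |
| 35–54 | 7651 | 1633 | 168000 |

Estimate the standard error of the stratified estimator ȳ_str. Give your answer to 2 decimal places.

Var(ȳ_str) = Σₕ Wₕ²(1 − fₕ)sₕ²/nₕ with Wₕ = Nₕ/N, N = 48058.
18–34: Wₕ = 0.26909151; term = 0.26909151²·(1 − 0.01407362)·28900/182 = 11.33629.
65+: Wₕ = 0.39029922; term = 0.39029922²·(1 − 0.02958895)·213300/555 = 56.813164.
55–64: Wₕ = 0.18140580; term = 0.18140580²·(1 − 0.04106446)·115000/358 = 10.136933.
35–54: Wₕ = 0.15920346; term = 0.15920346²·(1 − 0.21343615)·168000/1633 = 2.0509832.
Sum = 80.33737.
SE = √(80.33737) = 8.96.

8.96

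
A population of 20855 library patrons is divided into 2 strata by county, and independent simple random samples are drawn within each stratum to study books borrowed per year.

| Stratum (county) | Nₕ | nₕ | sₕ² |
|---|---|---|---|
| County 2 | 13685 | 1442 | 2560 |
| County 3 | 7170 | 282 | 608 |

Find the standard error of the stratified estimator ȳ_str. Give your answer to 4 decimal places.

Var(ȳ_str) = Σₕ Wₕ²(1 − fₕ)sₕ²/nₕ with Wₕ = Nₕ/N, N = 20855.
County 2: Wₕ = 0.65619755; term = 0.65619755²·(1 − 0.10537084)·2560/1442 = 0.68389112.
County 3: Wₕ = 0.34380245; term = 0.34380245²·(1 − 0.03933054)·608/282 = 0.24481971.
Sum = 0.92871083.
SE = √(0.92871083) = 0.9637.

0.9637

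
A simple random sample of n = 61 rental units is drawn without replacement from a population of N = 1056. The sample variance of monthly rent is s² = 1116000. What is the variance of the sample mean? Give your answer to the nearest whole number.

17238

Under SRS without replacement, Var(ȳ) = (1 − f)·s²/n with f = n/N = 61/1056 = 0.05776515.
Var(ȳ) = (1 − 0.05776515)·1116000/61 = 0.94223485·18295.082 = 17238.264.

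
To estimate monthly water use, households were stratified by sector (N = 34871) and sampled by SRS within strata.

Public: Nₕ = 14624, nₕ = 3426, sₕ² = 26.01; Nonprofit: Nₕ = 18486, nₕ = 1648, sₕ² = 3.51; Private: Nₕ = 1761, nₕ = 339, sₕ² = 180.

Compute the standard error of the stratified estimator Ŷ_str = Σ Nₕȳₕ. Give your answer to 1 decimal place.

Var(Ŷ_str) = Σₕ Nₕ²(1 − fₕ)sₕ²/nₕ.
Public: 14624²·(1 − 3426/14624)·26.01/3426 = 1.2432533 × 10^6.
Nonprofit: 18486²·(1 − 1648/18486)·3.51/1648 = 662953.95.
Private: 1761²·(1 − 339/1761)·180/339 = 1.3296329 × 10^6.
Sum = 3.2358402 × 10^6.
SE = √(3.2358402 × 10^6) = 1798.8.

1798.8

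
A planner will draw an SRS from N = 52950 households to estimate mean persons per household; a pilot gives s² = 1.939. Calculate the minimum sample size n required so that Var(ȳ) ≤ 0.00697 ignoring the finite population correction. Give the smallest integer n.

Without fpc, n₀ = s²/D = 1.939/0.00697 = 278.1923.
Rounding up, n = 279.

279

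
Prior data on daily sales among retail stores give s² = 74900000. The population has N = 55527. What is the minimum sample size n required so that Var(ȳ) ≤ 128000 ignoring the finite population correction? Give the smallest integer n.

586

Without fpc, n₀ = s²/D = 74900000/128000 = 585.1562.
Rounding up, n = 586.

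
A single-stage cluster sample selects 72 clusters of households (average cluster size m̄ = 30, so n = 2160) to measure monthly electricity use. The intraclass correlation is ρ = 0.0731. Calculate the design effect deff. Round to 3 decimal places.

3.120

deff = 1 + (30 − 1)·0.0731 = 1 + 2.1199 = 3.1199.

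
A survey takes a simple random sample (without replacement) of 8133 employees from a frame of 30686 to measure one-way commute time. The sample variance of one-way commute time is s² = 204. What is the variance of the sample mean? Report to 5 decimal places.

Under SRS without replacement, Var(ȳ) = (1 − f)·s²/n with f = n/N = 8133/30686 = 0.26503943.
Var(ȳ) = (1 − 0.26503943)·204/8133 = 0.73496057·0.025082995 = 0.018435012.

0.01844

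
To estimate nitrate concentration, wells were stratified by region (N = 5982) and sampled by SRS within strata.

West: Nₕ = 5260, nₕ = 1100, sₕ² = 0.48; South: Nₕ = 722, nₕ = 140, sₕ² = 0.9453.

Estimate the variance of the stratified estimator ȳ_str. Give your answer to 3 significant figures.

Var(ȳ_str) = Σₕ Wₕ²(1 − fₕ)sₕ²/nₕ with Wₕ = Nₕ/N, N = 5982.
West: Wₕ = 0.87930458; term = 0.87930458²·(1 − 0.20912548)·0.48/1100 = 2.6683009 × 10^-4.
South: Wₕ = 0.12069542; term = 0.12069542²·(1 − 0.19390582)·0.9453/140 = 7.9288278 × 10^-5.
Sum = 3.4611837 × 10^-4.

3.46 × 10^-4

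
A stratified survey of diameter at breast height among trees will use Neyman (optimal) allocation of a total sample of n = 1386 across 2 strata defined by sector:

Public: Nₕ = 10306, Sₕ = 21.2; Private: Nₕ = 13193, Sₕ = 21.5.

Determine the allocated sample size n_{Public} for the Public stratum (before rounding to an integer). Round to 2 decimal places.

Neyman allocation: nₕ = n·NₕSₕ / Σⱼ NⱼSⱼ.
Σ NⱼSⱼ = 10306·21.2 + 13193·21.5 = 502136.7.
n_{Public} = 1386·10306·21.2 / 502136.7 = 603.07.

603.07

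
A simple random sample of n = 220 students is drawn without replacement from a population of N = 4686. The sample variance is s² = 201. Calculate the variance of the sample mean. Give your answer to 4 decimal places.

Under SRS without replacement, Var(ȳ) = (1 − f)·s²/n with f = n/N = 220/4686 = 0.04694836.
Var(ȳ) = (1 − 0.04694836)·201/220 = 0.95305164·0.91363636 = 0.87074264.

0.8707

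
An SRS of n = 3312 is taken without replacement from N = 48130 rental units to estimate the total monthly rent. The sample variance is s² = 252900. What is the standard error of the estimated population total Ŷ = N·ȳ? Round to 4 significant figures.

405800

Var(Ŷ) = N²·Var(ȳ) = N²·(1 − n/N)·s²/n.
f = 3312/48130 = 0.06881363; Var(ȳ) = 0.93118637·252900/3312 = 71.104177.
Var(Ŷ) = 48130² · 71.104177 = 1.6471261 × 10^11.
SE(Ŷ) = √(1.6471261 × 10^11) = 405800.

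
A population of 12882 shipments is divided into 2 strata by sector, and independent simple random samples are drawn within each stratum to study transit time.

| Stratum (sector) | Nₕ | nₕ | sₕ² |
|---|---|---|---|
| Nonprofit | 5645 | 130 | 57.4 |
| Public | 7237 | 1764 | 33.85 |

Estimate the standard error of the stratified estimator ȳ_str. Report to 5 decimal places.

0.29566

Var(ȳ_str) = Σₕ Wₕ²(1 − fₕ)sₕ²/nₕ with Wₕ = Nₕ/N, N = 12882.
Nonprofit: Wₕ = 0.43820835; term = 0.43820835²·(1 − 0.02302923)·57.4/130 = 0.08283453.
Public: Wₕ = 0.56179165; term = 0.56179165²·(1 − 0.24374741)·33.85/1764 = 0.004580127.
Sum = 0.087414657.
SE = √(0.087414657) = 0.29566.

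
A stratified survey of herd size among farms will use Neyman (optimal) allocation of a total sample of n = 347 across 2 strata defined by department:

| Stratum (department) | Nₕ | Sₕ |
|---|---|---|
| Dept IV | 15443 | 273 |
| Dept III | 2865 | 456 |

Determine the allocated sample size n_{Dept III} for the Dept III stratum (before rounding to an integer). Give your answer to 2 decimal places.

82.09

Neyman allocation: nₕ = n·NₕSₕ / Σⱼ NⱼSⱼ.
Σ NⱼSⱼ = 15443·273 + 2865·456 = 5.522379 × 10^6.
n_{Dept III} = 347·2865·456 / (5.522379 × 10^6) = 82.09.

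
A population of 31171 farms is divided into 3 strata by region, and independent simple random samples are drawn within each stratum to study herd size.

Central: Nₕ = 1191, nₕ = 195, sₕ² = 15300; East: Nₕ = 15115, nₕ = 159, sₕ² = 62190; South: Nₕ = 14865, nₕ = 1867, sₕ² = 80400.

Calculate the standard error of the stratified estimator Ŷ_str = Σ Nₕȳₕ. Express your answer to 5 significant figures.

Var(Ŷ_str) = Σₕ Nₕ²(1 − fₕ)sₕ²/nₕ.
Central: 1191²·(1 − 195/1191)·15300/195 = 9.3073902 × 10^7.
East: 15115²·(1 − 159/15115)·62190/159 = 8.8419294 × 10^10.
South: 14865²·(1 − 1867/14865)·80400/1867 = 8.3205719 × 10^9.
Sum = 9.683294 × 10^10.
SE = √(9.683294 × 10^10) = 311180.

311180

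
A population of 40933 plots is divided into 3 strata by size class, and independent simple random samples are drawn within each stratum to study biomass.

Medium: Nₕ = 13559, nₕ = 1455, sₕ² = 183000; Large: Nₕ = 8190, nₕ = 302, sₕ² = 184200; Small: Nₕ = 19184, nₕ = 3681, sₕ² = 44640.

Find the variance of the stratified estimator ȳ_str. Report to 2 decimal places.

Var(ȳ_str) = Σₕ Wₕ²(1 − fₕ)sₕ²/nₕ with Wₕ = Nₕ/N, N = 40933.
Medium: Wₕ = 0.33124863; term = 0.33124863²·(1 − 0.10730880)·183000/1455 = 12.319626.
Large: Wₕ = 0.20008306; term = 0.20008306²·(1 − 0.03687424)·184200/302 = 23.517239.
Small: Wₕ = 0.46866831; term = 0.46866831²·(1 − 0.19187865)·44640/3681 = 2.1526139.
Sum = 37.989479.

37.99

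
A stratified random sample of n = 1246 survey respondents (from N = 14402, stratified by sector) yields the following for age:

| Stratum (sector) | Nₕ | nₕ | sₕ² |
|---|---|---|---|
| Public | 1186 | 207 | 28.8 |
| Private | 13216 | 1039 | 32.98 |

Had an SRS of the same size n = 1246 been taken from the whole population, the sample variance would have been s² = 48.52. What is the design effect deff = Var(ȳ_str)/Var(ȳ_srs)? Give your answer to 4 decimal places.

Var(ȳ_str) = Σ Wₕ²(1−fₕ)sₕ²/nₕ with Wₕ = Nₕ/14402:
  Public: (1186/14402)²·(1−207/1186)·28.8/207 = 7.7883222 × 10^-4
  Private: (13216/14402)²·(1−1039/13216)·32.98/1039 = 0.024628039
  → Var(ȳ_str) = 0.025406871.
Var(ȳ_srs) = (1 − 1246/14402)·48.52/1246 = 0.035571633.
deff = 0.025406871 / 0.035571633 = 0.7142.

0.7142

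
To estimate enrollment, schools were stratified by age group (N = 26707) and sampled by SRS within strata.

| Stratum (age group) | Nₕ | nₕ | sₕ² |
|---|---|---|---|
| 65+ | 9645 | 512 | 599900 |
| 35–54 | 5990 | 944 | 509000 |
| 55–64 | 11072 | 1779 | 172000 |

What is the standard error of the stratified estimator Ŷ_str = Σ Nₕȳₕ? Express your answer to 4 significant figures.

Var(Ŷ_str) = Σₕ Nₕ²(1 − fₕ)sₕ²/nₕ.
65+: 9645²·(1 − 512/9645)·599900/512 = 1.0321067 × 10^11.
35–54: 5990²·(1 − 944/5990)·509000/944 = 1.6297457 × 10^10.
55–64: 11072²·(1 − 1779/11072)·172000/1779 = 9.9479711 × 10^9.
Sum = 1.294561 × 10^11.
SE = √(1.294561 × 10^11) = 359800.

359800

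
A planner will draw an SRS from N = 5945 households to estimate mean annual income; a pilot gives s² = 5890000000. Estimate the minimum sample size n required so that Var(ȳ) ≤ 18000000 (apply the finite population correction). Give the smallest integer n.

311

Without fpc, n₀ = s²/D = 5890000000/18000000 = 327.2222.
With fpc, (1 − n/N)·s²/n ≤ D requires n ≥ n₀/(1 + n₀/N) = 327.2222/(1 + 327.2222/5945) = 310.1510.
Rounding up, n = 311.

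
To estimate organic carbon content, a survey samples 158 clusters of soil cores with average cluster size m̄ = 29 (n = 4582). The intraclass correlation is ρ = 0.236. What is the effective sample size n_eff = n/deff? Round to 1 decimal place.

602.3

deff = 1 + (29 − 1)·0.236 = 1 + 6.608 = 7.608.
n_eff = 4582 / 7.608 = 602.3.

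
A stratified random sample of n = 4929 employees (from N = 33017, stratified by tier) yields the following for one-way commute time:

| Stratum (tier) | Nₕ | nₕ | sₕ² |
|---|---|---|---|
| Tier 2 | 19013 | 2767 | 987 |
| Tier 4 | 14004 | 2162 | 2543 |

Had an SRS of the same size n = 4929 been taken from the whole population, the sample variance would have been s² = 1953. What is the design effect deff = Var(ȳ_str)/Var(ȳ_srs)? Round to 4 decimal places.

0.8307

Var(ȳ_str) = Σ Wₕ²(1−fₕ)sₕ²/nₕ with Wₕ = Nₕ/33017:
  Tier 2: (19013/33017)²·(1−2767/19013)·987/2767 = 0.10107177
  Tier 4: (14004/33017)²·(1−2162/14004)·2543/2162 = 0.17893389
  → Var(ȳ_str) = 0.28000566.
Var(ȳ_srs) = (1 − 4929/33017)·1953/4929 = 0.33707507.
deff = 0.28000566 / 0.33707507 = 0.8307.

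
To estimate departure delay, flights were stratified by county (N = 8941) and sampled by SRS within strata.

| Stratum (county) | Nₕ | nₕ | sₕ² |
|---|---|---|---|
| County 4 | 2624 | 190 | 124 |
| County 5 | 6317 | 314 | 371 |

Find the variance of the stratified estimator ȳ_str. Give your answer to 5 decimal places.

Var(ȳ_str) = Σₕ Wₕ²(1 − fₕ)sₕ²/nₕ with Wₕ = Nₕ/N, N = 8941.
County 4: Wₕ = 0.29347948; term = 0.29347948²·(1 − 0.07240854)·124/190 = 0.052141113.
County 5: Wₕ = 0.70652052; term = 0.70652052²·(1 − 0.04970714)·371/314 = 0.56046861.
Sum = 0.61260972.

0.61261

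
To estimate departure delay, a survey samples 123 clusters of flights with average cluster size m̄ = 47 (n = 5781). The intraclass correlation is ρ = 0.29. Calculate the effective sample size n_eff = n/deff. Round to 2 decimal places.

deff = 1 + (47 − 1)·0.29 = 1 + 13.34 = 14.34.
n_eff = 5781 / 14.34 = 403.14.

403.14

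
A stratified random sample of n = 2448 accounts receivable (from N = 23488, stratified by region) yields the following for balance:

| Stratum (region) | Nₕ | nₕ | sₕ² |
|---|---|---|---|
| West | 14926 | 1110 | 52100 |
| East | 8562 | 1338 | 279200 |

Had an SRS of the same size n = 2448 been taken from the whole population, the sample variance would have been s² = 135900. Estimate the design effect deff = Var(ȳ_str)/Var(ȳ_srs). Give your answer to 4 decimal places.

Var(ȳ_str) = Σ Wₕ²(1−fₕ)sₕ²/nₕ with Wₕ = Nₕ/23488:
  West: (14926/23488)²·(1−1110/14926)·52100/1110 = 17.5448
  East: (8562/23488)²·(1−1338/8562)·279200/1338 = 23.394846
  → Var(ȳ_str) = 40.939646.
Var(ȳ_srs) = (1 − 2448/23488)·135900/2448 = 49.728773.
deff = 40.939646 / 49.728773 = 0.8233.

0.8233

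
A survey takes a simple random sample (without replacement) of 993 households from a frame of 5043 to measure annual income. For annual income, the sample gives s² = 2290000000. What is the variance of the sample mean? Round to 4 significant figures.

1.852 × 10^6

Under SRS without replacement, Var(ȳ) = (1 − f)·s²/n with f = n/N = 993/5043 = 0.19690660.
Var(ȳ) = (1 − 0.19690660)·2290000000/993 = 0.80309340·2.306143 × 10^6 = 1.8520482 × 10^6.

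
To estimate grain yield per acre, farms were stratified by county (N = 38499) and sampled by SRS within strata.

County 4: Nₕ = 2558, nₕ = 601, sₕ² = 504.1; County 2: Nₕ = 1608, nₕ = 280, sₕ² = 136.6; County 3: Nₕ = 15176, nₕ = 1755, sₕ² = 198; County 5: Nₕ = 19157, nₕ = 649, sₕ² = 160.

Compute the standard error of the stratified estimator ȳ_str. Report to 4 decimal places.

Var(ȳ_str) = Σₕ Wₕ²(1 − fₕ)sₕ²/nₕ with Wₕ = Nₕ/N, N = 38499.
County 4: Wₕ = 0.06644328; term = 0.06644328²·(1 − 0.23494918)·504.1/601 = 0.0028329225.
County 2: Wₕ = 0.04176732; term = 0.04176732²·(1 − 0.17412935)·136.6/280 = 7.0287466 × 10^-4.
County 3: Wₕ = 0.39419206; term = 0.39419206²·(1 − 0.11564312)·198/1755 = 0.015503558.
County 5: Wₕ = 0.49759734; term = 0.49759734²·(1 − 0.03387796)·160/649 = 0.058974379.
Sum = 0.078013734.
SE = √(0.078013734) = 0.2793.

0.2793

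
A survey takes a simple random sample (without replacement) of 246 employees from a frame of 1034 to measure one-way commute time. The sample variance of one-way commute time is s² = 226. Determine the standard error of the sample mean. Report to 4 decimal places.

0.8367

Under SRS without replacement, Var(ȳ) = (1 − f)·s²/n with f = n/N = 246/1034 = 0.23791103.
Var(ȳ) = (1 − 0.23791103)·226/246 = 0.76208897·0.91869919 = 0.70013052.
SE(ȳ) = √(0.70013052) = 0.8367.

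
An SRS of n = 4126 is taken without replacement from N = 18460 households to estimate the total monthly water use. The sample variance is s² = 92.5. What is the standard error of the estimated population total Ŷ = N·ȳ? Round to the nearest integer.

2436

Var(Ŷ) = N²·Var(ȳ) = N²·(1 − n/N)·s²/n.
f = 4126/18460 = 0.22351029; Var(ȳ) = 0.77648971·92.5/4126 = 0.017407973.
Var(Ŷ) = 18460² · 0.017407973 = 5.9321428 × 10^6.
SE(Ŷ) = √(5.9321428 × 10^6) = 2436.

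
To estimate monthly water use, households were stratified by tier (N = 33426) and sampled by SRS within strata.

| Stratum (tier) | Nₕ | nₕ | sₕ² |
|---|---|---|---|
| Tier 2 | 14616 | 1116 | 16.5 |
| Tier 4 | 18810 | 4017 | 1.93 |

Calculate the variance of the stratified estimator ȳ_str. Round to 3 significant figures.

Var(ȳ_str) = Σₕ Wₕ²(1 − fₕ)sₕ²/nₕ with Wₕ = Nₕ/N, N = 33426.
Tier 2: Wₕ = 0.43726440; term = 0.43726440²·(1 − 0.07635468)·16.5/1116 = 0.0026110383.
Tier 4: Wₕ = 0.56273560; term = 0.56273560²·(1 − 0.21355662)·1.93/4017 = 1.1965524 × 10^-4.
Sum = 0.0027306935.

0.00273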